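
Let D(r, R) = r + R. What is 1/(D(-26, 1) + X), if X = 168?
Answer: 1/143 ≈ 0.0069930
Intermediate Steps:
D(r, R) = R + r
1/(D(-26, 1) + X) = 1/((1 - 26) + 168) = 1/(-25 + 168) = 1/143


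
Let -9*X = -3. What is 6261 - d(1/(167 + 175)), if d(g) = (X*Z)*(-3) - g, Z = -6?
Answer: 2139211/342 ≈ 6255.0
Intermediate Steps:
X = ⅓ (X = -⅑*(-3) = ⅓ ≈ 0.33333)
d(g) = 6 - g (d(g) = ((⅓)*(-6))*(-3) - g = -2*(-3) - g = 6 - g)
6261 - d(1/(167 + 175)) = 6261 - (6 - 1/(167 + 175)) = 6261 - (6 - 1/342) = 6261 - 1*2051/342 = 6261 - 2051/342 = 2139211/342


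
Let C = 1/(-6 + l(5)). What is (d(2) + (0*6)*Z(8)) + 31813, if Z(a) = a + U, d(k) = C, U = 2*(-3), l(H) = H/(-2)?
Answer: 540819/17 ≈ 31813.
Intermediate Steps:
l(H) = -H/2 (l(H) = H*(-½) = -H/2)
C = -2/17 (C = 1/(-6 - ½*5) = 1/(-6 - 5/2) = 1/(-17/2) = -2/17 ≈ -0.11765)
U = -6
d(k) = -2/17
Z(a) = -6 + a (Z(a) = a - 6 = -6 + a)
(d(2) + (0*6)*Z(8)) + 31813 = (-2/17 + (0*6)*(-6 + 8)) + 31813 = (-2/17 + 0*2) + 31813 = (-2/17 + 0) + 31813 = -2/17 + 31813 = 540819/17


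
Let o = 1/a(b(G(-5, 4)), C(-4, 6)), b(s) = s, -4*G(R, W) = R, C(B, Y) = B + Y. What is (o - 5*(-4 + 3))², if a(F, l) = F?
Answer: 841/25 ≈ 33.640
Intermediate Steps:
G(R, W) = -R/4
o = ⅘ (o = 1/(-¼*(-5)) = 1/(5/4) = ⅘ ≈ 0.80000)
(o - 5*(-4 + 3))² = (⅘ - 5*(-4 + 3))² = (⅘ - 5*(-1))² = (⅘ + 5)² = (29/5)² = 841/25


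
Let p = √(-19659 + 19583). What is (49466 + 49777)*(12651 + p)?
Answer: 1255523193 + 198486*I*√19 ≈ 1.2555e+9 + 8.6518e+5*I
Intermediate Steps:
p = 2*I*√19 (p = √(-76) = 2*I*√19 ≈ 8.7178*I)
(49466 + 49777)*(12651 + p) = (49466 + 49777)*(12651 + 2*I*√19) = 99243*(12651 + 2*I*√19) = 1255523193 + 198486*I*√19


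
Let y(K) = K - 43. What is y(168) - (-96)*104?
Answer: 10109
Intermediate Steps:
y(K) = -43 + K
y(168) - (-96)*104 = (-43 + 168) - (-96)*104 = 125 - 1*(-9984) = 125 + 9984 = 10109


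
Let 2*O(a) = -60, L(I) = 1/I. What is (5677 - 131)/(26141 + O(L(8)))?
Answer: 5546/26111 ≈ 0.21240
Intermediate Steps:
O(a) = -30 (O(a) = (½)*(-60) = -30)
(5677 - 131)/(26141 + O(L(8))) = (5677 - 131)/(26141 - 30) = 5546/26111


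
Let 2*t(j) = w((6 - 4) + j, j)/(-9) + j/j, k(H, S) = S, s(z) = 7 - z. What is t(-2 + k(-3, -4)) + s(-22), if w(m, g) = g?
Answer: 179/6 ≈ 29.833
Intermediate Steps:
t(j) = ½ - j/18 (t(j) = (j/(-9) + j/j)/2 = (j*(-⅑) + 1)/2 = (-j/9 + 1)/2 = (1 - j/9)/2 = ½ - j/18)
t(-2 + k(-3, -4)) + s(-22) = (½ - (-2 - 4)/18) + (7 - 1*(-22)) = (½ - 1/18*(-6)) + (7 + 22) = (½ + ⅓) + 29 = ⅚ + 29 = 179/6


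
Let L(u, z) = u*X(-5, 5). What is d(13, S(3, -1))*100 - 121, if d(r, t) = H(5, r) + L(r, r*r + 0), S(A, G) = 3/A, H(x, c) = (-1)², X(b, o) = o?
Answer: 6479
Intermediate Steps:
H(x, c) = 1
L(u, z) = 5*u (L(u, z) = u*5 = 5*u)
d(r, t) = 1 + 5*r
d(13, S(3, -1))*100 - 121 = (1 + 5*13)*100 - 121 = (1 + 65)*100 - 121 = 66*100 - 121 = 6600 - 121 = 6479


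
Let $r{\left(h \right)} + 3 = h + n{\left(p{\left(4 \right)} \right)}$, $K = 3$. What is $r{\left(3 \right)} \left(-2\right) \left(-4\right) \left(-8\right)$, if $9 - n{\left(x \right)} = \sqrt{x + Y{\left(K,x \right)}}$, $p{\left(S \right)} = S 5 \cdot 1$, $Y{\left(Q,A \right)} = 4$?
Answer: $-576 + 128 \sqrt{6} \approx -262.47$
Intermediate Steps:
$p{\left(S \right)} = 5 S$ ($p{\left(S \right)} = 5 S 1 = 5 S$)
$n{\left(x \right)} = 9 - \sqrt{4 + x}$ ($n{\left(x \right)} = 9 - \sqrt{x + 4} = 9 - \sqrt{4 + x}$)
$r{\left(h \right)} = 6 + h - 2 \sqrt{6}$ ($r{\left(h \right)} = -3 + \left(h + \left(9 - \sqrt{4 + 5 \cdot 4}\right)\right) = -3 + \left(h + \left(9 - \sqrt{4 + 20}\right)\right) = -3 + \left(h + \left(9 - \sqrt{24}\right)\right) = -3 + \left(h + \left(9 - 2 \sqrt{6}\right)\right) = -3 + \left(9 + h - 2 \sqrt{6}\right) = 6 + h - 2 \sqrt{6}$)
$r{\left(3 \right)} \left(-2\right) \left(-4\right) \left(-8\right) = \left(6 + 3 - 2 \sqrt{6}\right) \left(-2\right) \left(-4\right) \left(-8\right) = \left(9 - 2 \sqrt{6}\right) \left(-2\right) \left(-4\right) \left(-8\right) = \left(-18 + 4 \sqrt{6}\right) \left(-4\right) \left(-8\right) = \left(72 - 16 \sqrt{6}\right) \left(-8\right) = -576 + 128 \sqrt{6}$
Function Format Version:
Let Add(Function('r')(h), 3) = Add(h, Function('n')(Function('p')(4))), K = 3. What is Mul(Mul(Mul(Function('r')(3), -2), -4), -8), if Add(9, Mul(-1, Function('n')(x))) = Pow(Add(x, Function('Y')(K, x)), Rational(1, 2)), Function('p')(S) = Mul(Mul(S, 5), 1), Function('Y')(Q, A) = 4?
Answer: Add(-576, Mul(128, Pow(6, Rational(1, 2)))) ≈ -262.47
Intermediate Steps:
Function('p')(S) = Mul(5, S) (Function('p')(S) = Mul(Mul(5, S), 1) = Mul(5, S))
Function('n')(x) = Add(9, Mul(-1, Pow(Add(4, x), Rational(1, 2)))) (Function('n')(x) = Add(9, Mul(-1, Pow(Add(x, 4), Rational(1, 2)))) = Add(9, Mul(-1, Pow(Add(4, x), Rational(1, 2)))))
Function('r')(h) = Add(6, h, Mul(-2, Pow(6, Rational(1, 2)))) (Function('r')(h) = Add(-3, Add(h, Add(9, Mul(-1, Pow(Add(4, Mul(5, 4)), Rational(1, 2)))))) = Add(-3, Add(h, Add(9, Mul(-1, Pow(Add(4, 20), Rational(1, 2)))))) = Add(-3, Add(h, Add(9, Mul(-1, Pow(24, Rational(1, 2)))))) = Add(-3, Add(h, Add(9, Mul(-1, Mul(2, Pow(6, Rational(1, 2))))))) = Add(-3, Add(h, Add(9, Mul(-2, Pow(6, Rational(1, 2)))))) = Add(-3, Add(9, h, Mul(-2, Pow(6, Rational(1, 2))))) = Add(6, h, Mul(-2, Pow(6, Rational(1, 2)))))
Mul(Mul(Mul(Function('r')(3), -2), -4), -8) = Mul(Mul(Mul(Add(6, 3, Mul(-2, Pow(6, Rational(1, 2)))), -2), -4), -8) = Mul(Mul(Mul(Add(9, Mul(-2, Pow(6, Rational(1, 2)))), -2), -4), -8) = Mul(Mul(Add(-18, Mul(4, Pow(6, Rational(1, 2)))), -4), -8) = Mul(Add(72, Mul(-16, Pow(6, Rational(1, 2)))), -8) = Add(-576, Mul(128, Pow(6, Rational(1, 2))))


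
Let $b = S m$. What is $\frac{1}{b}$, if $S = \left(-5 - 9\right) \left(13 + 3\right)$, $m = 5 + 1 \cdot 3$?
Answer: $- \frac{1}{1792} \approx -0.00055804$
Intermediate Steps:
$m = 8$ ($m = 5 + 3 = 8$)
$S = -224$ ($S = \left(-14\right) 16 = -224$)
$b = -1792$ ($b = \left(-224\right) 8 = -1792$)
$\frac{1}{b} = \frac{1}{-1792} = - \frac{1}{1792}$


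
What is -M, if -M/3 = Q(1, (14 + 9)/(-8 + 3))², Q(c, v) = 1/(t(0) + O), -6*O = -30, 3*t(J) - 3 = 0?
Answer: 1/12 ≈ 0.083333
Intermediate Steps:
t(J) = 1 (t(J) = 1 + (⅓)*0 = 1 + 0 = 1)
O = 5 (O = -⅙*(-30) = 5)
Q(c, v) = ⅙ (Q(c, v) = 1/(1 + 5) = 1/6 = ⅙)
M = -1/12 (M = -3*(⅙)² = -3*1/36 = -1/12 ≈ -0.083333)
-M = -1*(-1/12) = 1/12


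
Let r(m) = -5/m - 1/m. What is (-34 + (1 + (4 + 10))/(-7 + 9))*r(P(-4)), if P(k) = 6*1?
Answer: 53/2 ≈ 26.500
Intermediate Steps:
P(k) = 6
r(m) = -6/m
(-34 + (1 + (4 + 10))/(-7 + 9))*r(P(-4)) = (-34 + (1 + (4 + 10))/(-7 + 9))*(-6/6) = (-34 + (1 + 14)/2)*(-6*⅙) = (-34 + 15*(½))*(-1) = (-34 + 15/2)*(-1) = -53/2*(-1) = 53/2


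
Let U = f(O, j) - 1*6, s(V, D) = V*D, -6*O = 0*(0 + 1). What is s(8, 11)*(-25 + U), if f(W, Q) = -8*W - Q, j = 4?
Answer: -3080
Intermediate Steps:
O = 0 (O = -0*(0 + 1) = -0 = -⅙*0 = 0)
s(V, D) = D*V
f(W, Q) = -Q - 8*W
U = -10 (U = (-1*4 - 8*0) - 1*6 = (-4 + 0) - 6 = -4 - 6 = -10)
s(8, 11)*(-25 + U) = (11*8)*(-25 - 10) = 88*(-35) = -3080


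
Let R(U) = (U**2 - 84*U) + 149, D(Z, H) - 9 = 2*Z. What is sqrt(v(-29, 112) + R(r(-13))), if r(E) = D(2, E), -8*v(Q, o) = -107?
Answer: I*sqrt(12170)/4 ≈ 27.579*I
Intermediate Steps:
v(Q, o) = 107/8 (v(Q, o) = -1/8*(-107) = 107/8)
D(Z, H) = 9 + 2*Z
r(E) = 13 (r(E) = 9 + 2*2 = 9 + 4 = 13)
R(U) = 149 + U**2 - 84*U
sqrt(v(-29, 112) + R(r(-13))) = sqrt(107/8 + (149 + 13**2 - 84*13)) = sqrt(107/8 + (149 + 169 - 1092)) = sqrt(107/8 - 774) = sqrt(-6085/8) = I*sqrt(12170)/4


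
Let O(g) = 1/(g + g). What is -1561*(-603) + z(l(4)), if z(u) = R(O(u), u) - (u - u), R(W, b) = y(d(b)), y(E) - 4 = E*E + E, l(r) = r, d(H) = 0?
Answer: 941287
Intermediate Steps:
O(g) = 1/(2*g)
y(E) = 4 + E + E**2 (y(E) = 4 + (E*E + E) = 4 + (E**2 + E) = 4 + (E + E**2) = 4 + E + E**2)
R(W, b) = 4 (R(W, b) = 4 + 0 + 0**2 = 4 + 0 + 0 = 4)
z(u) = 4 (z(u) = 4 - (u - u) = 4 - 1*0 = 4 + 0 = 4)
-1561*(-603) + z(l(4)) = -1561*(-603) + 4 = 941283 + 4 = 941287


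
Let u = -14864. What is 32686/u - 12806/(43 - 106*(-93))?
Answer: -256986235/73584232 ≈ -3.4924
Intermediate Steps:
32686/u - 12806/(43 - 106*(-93)) = 32686/(-14864) - 12806/(43 - 106*(-93)) = 32686*(-1/14864) - 12806/(43 + 9858) = -16343/7432 - 12806/9901 = -256986235/73584232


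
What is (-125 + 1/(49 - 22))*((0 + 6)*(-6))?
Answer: 13496/3 ≈ 4498.7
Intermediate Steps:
(-125 + 1/(49 - 22))*((0 + 6)*(-6)) = (-125 + 1/27)*(6*(-6)) = (-125 + 1/27)*(-36) = -3374/27*(-36) = 13496/3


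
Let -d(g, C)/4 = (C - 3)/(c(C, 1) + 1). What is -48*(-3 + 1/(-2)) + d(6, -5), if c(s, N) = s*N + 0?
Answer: 160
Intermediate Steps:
c(s, N) = N*s (c(s, N) = N*s + 0 = N*s)
d(g, C) = -4*(-3 + C)/(1 + C) (d(g, C) = -4*(C - 3)/(1*C + 1) = -4*(-3 + C)/(C + 1) = -4*(-3 + C)/(1 + C))
-48*(-3 + 1/(-2)) + d(6, -5) = -48*(-3 + 1/(-2)) + 4*(3 - 1*(-5))/(1 - 5) = -48*(-3 - 1/2) + 4*(3 + 5)/(-4) = -48*(-7)/2 + 4*(-1/4)*8 = -12*(-14) - 8 = 168 - 8 = 160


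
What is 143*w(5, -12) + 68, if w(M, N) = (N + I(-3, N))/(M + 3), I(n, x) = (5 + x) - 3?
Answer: -1301/4 ≈ -325.25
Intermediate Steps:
I(n, x) = 2 + x
w(M, N) = (2 + 2*N)/(3 + M) (w(M, N) = (N + (2 + N))/(M + 3) = (2 + 2*N)/(3 + M))
143*w(5, -12) + 68 = 143*(2*(1 - 12)/(3 + 5)) + 68 = 143*(2*(-11)/8) + 68 = 143*(2*(⅛)*(-11)) + 68 = 143*(-11/4) + 68 = -1573/4 + 68 = -1301/4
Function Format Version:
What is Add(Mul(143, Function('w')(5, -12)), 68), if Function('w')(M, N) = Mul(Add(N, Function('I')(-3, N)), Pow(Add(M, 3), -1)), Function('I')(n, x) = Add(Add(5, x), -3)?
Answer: Rational(-1301, 4) ≈ -325.25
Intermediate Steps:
Function('I')(n, x) = Add(2, x)
Function('w')(M, N) = Mul(Pow(Add(3, M), -1), Add(2, Mul(2, N))) (Function('w')(M, N) = Mul(Add(N, Add(2, N)), Pow(Add(M, 3), -1)) = Mul(Add(2, Mul(2, N)), Pow(Add(3, M), -1)) = Mul(Pow(Add(3, M), -1), Add(2, Mul(2, N))))
Add(Mul(143, Function('w')(5, -12)), 68) = Add(Mul(143, Mul(2, Pow(Add(3, 5), -1), Add(1, -12))), 68) = Add(Mul(143, Mul(2, Pow(8, -1), -11)), 68) = Add(Mul(143, Mul(2, Rational(1, 8), -11)), 68) = Add(Mul(143, Rational(-11, 4)), 68) = Add(Rational(-1573, 4), 68) = Rational(-1301, 4)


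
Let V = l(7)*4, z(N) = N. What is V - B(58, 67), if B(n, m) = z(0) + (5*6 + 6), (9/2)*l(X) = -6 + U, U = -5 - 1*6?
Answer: -460/9 ≈ -51.111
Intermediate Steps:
U = -11 (U = -5 - 6 = -11)
l(X) = -34/9 (l(X) = 2*(-6 - 11)/9 = (2/9)*(-17) = -34/9)
B(n, m) = 36 (B(n, m) = 0 + (5*6 + 6) = 0 + (30 + 6) = 0 + 36 = 36)
V = -136/9 (V = -34/9*4 = -136/9 ≈ -15.111)
V - B(58, 67) = -136/9 - 1*36 = -136/9 - 36 = -460/9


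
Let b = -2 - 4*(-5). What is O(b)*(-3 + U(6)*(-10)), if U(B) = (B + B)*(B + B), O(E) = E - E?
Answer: 0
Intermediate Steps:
b = 18 (b = -2 + 20 = 18)
O(E) = 0
U(B) = 4*B² (U(B) = (2*B)*(2*B) = 4*B²)
O(b)*(-3 + U(6)*(-10)) = 0*(-3 + (4*6²)*(-10)) = 0*(-3 + (4*36)*(-10)) = 0*(-3 + 144*(-10)) = 0*(-3 - 1440) = 0*(-1443) = 0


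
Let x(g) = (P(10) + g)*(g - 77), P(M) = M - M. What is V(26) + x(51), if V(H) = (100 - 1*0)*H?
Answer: 1274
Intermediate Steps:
P(M) = 0
V(H) = 100*H (V(H) = (100 + 0)*H = 100*H)
x(g) = g*(-77 + g) (x(g) = (0 + g)*(g - 77) = g*(-77 + g))
V(26) + x(51) = 100*26 + 51*(-77 + 51) = 2600 + 51*(-26) = 2600 - 1326 = 1274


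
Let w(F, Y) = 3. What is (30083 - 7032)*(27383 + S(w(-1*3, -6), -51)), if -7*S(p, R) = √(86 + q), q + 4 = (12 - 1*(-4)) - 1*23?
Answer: 631205533 - 16465*√3 ≈ 6.3118e+8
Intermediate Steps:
q = -11 (q = -4 + ((12 - 1*(-4)) - 1*23) = -4 + ((12 + 4) - 23) = -4 + (16 - 23) = -4 - 7 = -11)
S(p, R) = -5*√3/7 (S(p, R) = -√(86 - 11)/7 = -5*√3/7)
(30083 - 7032)*(27383 + S(w(-1*3, -6), -51)) = (30083 - 7032)*(27383 - 5*√3/7) = 23051*(27383 - 5*√3/7) = 631205533 - 16465*√3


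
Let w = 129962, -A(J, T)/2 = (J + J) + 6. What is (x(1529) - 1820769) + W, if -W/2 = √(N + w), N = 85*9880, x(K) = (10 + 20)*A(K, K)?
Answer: -2004609 - 2*√969762 ≈ -2.0066e+6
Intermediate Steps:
A(J, T) = -12 - 4*J (A(J, T) = -2*((J + J) + 6) = -2*(2*J + 6) = -2*(6 + 2*J) = -12 - 4*J)
x(K) = -360 - 120*K (x(K) = (10 + 20)*(-12 - 4*K) = 30*(-12 - 4*K) = -360 - 120*K)
N = 839800
W = -2*√969762 (W = -2*√(839800 + 129962) = -2*√969762 ≈ -1969.5)
(x(1529) - 1820769) + W = ((-360 - 120*1529) - 1820769) - 2*√969762 = ((-360 - 183480) - 1820769) - 2*√969762 = (-183840 - 1820769) - 2*√969762 = -2004609 - 2*√969762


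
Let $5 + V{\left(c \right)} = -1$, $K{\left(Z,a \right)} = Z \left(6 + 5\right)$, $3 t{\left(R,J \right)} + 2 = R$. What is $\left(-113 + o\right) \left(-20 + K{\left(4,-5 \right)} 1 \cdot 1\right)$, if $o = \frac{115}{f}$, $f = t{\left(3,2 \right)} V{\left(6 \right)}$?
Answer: $-4092$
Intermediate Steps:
$t{\left(R,J \right)} = - \frac{2}{3} + \frac{R}{3}$
$K{\left(Z,a \right)} = 11 Z$ ($K{\left(Z,a \right)} = Z 11 = 11 Z$)
$V{\left(c \right)} = -6$ ($V{\left(c \right)} = -5 - 1 = -6$)
$f = -2$ ($f = \left(- \frac{2}{3} + \frac{1}{3} \cdot 3\right) \left(-6\right) = \left(- \frac{2}{3} + 1\right) \left(-6\right) = \frac{1}{3} \left(-6\right) = -2$)
$o = - \frac{115}{2}$ ($o = \frac{115}{-2} = 115 \left(- \frac{1}{2}\right) = - \frac{115}{2} \approx -57.5$)
$\left(-113 + o\right) \left(-20 + K{\left(4,-5 \right)} 1 \cdot 1\right) = \left(-113 - \frac{115}{2}\right) \left(-20 + 11 \cdot 4 \cdot 1 \cdot 1\right) = - \frac{341 \left(-20 + 44 \cdot 1 \cdot 1\right)}{2} = - \frac{341 \left(-20 + 44 \cdot 1\right)}{2} = - \frac{341 \left(-20 + 44\right)}{2} = \left(- \frac{341}{2}\right) 24 = -4092$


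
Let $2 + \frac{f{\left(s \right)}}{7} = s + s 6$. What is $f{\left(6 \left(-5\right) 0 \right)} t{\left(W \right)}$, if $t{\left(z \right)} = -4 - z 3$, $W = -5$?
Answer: $-154$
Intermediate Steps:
$t{\left(z \right)} = -4 - 3 z$
$f{\left(s \right)} = -14 + 49 s$ ($f{\left(s \right)} = -14 + 7 \left(s + s 6\right) = -14 + 7 \left(s + 6 s\right) = -14 + 7 \cdot 7 s = -14 + 49 s$)
$f{\left(6 \left(-5\right) 0 \right)} t{\left(W \right)} = \left(-14 + 49 \cdot 6 \left(-5\right) 0\right) \left(-4 - -15\right) = \left(-14 + 49 \left(\left(-30\right) 0\right)\right) \left(-4 + 15\right) = \left(-14 + 49 \cdot 0\right) 11 = \left(-14 + 0\right) 11 = \left(-14\right) 11 = -154$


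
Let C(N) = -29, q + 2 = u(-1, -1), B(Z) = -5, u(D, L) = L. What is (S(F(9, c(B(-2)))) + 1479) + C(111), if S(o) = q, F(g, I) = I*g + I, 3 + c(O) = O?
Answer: 1447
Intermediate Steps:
q = -3 (q = -2 - 1 = -3)
c(O) = -3 + O
F(g, I) = I + I*g
S(o) = -3
(S(F(9, c(B(-2)))) + 1479) + C(111) = (-3 + 1479) - 29 = 1476 - 29 = 1447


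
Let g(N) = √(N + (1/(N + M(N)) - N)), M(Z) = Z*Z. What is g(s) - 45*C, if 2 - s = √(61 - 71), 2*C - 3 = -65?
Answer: 1395 + (-4 - 5*I*√10)^(-½) ≈ 1395.2 + 0.19539*I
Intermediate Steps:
M(Z) = Z²
C = -31 (C = 3/2 + (½)*(-65) = 3/2 - 65/2 = -31)
s = 2 - I*√10 (s = 2 - √(61 - 71) = 2 - √(-10) = 2 - I*√10 ≈ 2.0 - 3.1623*I)
g(N) = √(1/(N + N²)) (g(N) = √(N + (1/(N + N²) - N)) = √(1/(N + N²)))
g(s) - 45*C = √(1/((2 - I*√10)*(1 + (2 - I*√10)))) - 45*(-31) = √(1/((2 - I*√10)*(3 - I*√10))) - 1*(-1395) = √(1/((2 - I*√10)*(3 - I*√10))) + 1395 = 1395 + √(1/((2 - I*√10)*(3 - I*√10)))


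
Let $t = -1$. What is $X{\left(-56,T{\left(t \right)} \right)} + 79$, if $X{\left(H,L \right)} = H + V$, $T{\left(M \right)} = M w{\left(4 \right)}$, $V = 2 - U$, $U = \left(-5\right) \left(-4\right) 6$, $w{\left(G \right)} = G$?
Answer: $-95$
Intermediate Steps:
$U = 120$ ($U = 20 \cdot 6 = 120$)
$V = -118$ ($V = 2 - 120 = -118$)
$T{\left(M \right)} = 4 M$ ($T{\left(M \right)} = M 4 = 4 M$)
$X{\left(H,L \right)} = -118 + H$ ($X{\left(H,L \right)} = H - 118 = -118 + H$)
$X{\left(-56,T{\left(t \right)} \right)} + 79 = \left(-118 - 56\right) + 79 = -174 + 79 = -95$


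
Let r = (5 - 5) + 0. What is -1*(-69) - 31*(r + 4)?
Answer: -55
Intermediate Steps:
r = 0 (r = 0 + 0 = 0)
-1*(-69) - 31*(r + 4) = -1*(-69) - 31*(0 + 4) = 69 - 124 = -55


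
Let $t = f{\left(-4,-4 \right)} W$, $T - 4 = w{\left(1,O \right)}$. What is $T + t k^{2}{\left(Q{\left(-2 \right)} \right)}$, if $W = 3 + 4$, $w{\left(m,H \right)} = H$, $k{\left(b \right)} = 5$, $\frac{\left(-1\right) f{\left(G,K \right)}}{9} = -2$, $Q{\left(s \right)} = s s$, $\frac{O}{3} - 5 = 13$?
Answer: $3208$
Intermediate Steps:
$O = 54$ ($O = 15 + 3 \cdot 13 = 15 + 39 = 54$)
$Q{\left(s \right)} = s^{2}$
$f{\left(G,K \right)} = 18$ ($f{\left(G,K \right)} = \left(-9\right) \left(-2\right) = 18$)
$W = 7$
$T = 58$ ($T = 4 + 54 = 58$)
$t = 126$ ($t = 18 \cdot 7 = 126$)
$T + t k^{2}{\left(Q{\left(-2 \right)} \right)} = 58 + 126 \cdot 5^{2} = 58 + 126 \cdot 25 = 58 + 3150 = 3208$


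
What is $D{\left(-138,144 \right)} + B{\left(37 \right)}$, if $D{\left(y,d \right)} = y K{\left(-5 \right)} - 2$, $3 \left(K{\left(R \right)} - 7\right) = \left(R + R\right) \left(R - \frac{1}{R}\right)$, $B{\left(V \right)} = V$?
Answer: $-3139$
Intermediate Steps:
$K{\left(R \right)} = 7 + \frac{2 R \left(R - \frac{1}{R}\right)}{3}$ ($K{\left(R \right)} = 7 + \frac{\left(R + R\right) \left(R - \frac{1}{R}\right)}{3} = 7 + \frac{2 R \left(R - \frac{1}{R}\right)}{3}$)
$D{\left(y,d \right)} = -2 + 23 y$ ($D{\left(y,d \right)} = y \left(\frac{19}{3} + \frac{2 \left(-5\right)^{2}}{3}\right) - 2 = y \left(\frac{19}{3} + \frac{2}{3} \cdot 25\right) - 2 = y \left(\frac{19}{3} + \frac{50}{3}\right) - 2 = y 23 - 2 = 23 y - 2 = -2 + 23 y$)
$D{\left(-138,144 \right)} + B{\left(37 \right)} = \left(-2 + 23 \left(-138\right)\right) + 37 = \left(-2 - 3174\right) + 37 = -3176 + 37 = -3139$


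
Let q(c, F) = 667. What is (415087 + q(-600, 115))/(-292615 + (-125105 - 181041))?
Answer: -415754/598761 ≈ -0.69436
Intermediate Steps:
(415087 + q(-600, 115))/(-292615 + (-125105 - 181041)) = (415087 + 667)/(-292615 + (-125105 - 181041)) = 415754/(-292615 - 306146) = 415754/(-598761) = 415754*(-1/598761) = -415754/598761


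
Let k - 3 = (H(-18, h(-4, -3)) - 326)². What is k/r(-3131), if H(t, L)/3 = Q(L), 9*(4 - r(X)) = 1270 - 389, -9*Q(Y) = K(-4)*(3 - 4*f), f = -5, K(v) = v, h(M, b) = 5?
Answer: -785023/845 ≈ -929.02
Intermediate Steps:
Q(Y) = 92/9 (Q(Y) = -(-4)*(3 - 4*(-5))/9 = -(-4)*(3 + 20)/9 = -(-4)*23/9 = -⅑*(-92) = 92/9)
r(X) = -845/9 (r(X) = 4 - (1270 - 389)/9 = 4 - ⅑*881 = 4 - 881/9 = -845/9)
H(t, L) = 92/3 (H(t, L) = 3*(92/9) = 92/3)
k = 785023/9 (k = 3 + (92/3 - 326)² = 3 + (-886/3)² = 3 + 784996/9 = 785023/9 ≈ 87225.)
k/r(-3131) = 785023/(9*(-845/9)) = (785023/9)*(-9/845) = -785023/845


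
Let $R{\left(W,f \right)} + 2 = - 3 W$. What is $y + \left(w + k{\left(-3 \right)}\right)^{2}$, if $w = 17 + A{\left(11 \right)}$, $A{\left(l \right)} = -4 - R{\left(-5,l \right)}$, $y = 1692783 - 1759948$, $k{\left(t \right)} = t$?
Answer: $-67156$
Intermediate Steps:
$y = -67165$ ($y = 1692783 - 1759948 = -67165$)
$R{\left(W,f \right)} = -2 - 3 W$
$A{\left(l \right)} = -17$ ($A{\left(l \right)} = -4 - \left(-2 - -15\right) = -4 - \left(-2 + 15\right) = -4 - 13 = -17$)
$w = 0$ ($w = 17 - 17 = 0$)
$y + \left(w + k{\left(-3 \right)}\right)^{2} = -67165 + \left(0 - 3\right)^{2} = -67165 + \left(-3\right)^{2} = -67165 + 9 = -67156$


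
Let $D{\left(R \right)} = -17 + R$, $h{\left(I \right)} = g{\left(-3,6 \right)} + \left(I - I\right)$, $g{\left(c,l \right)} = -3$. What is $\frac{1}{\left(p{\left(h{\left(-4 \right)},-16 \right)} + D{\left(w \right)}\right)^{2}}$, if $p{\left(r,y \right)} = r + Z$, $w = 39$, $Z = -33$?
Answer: $\frac{1}{196} \approx 0.005102$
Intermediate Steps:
$h{\left(I \right)} = -3$ ($h{\left(I \right)} = -3 + \left(I - I\right) = -3 + 0 = -3$)
$p{\left(r,y \right)} = -33 + r$ ($p{\left(r,y \right)} = r - 33 = -33 + r$)
$\frac{1}{\left(p{\left(h{\left(-4 \right)},-16 \right)} + D{\left(w \right)}\right)^{2}} = \frac{1}{\left(\left(-33 - 3\right) + \left(-17 + 39\right)\right)^{2}} = \frac{1}{\left(-36 + 22\right)^{2}} = \frac{1}{\left(-14\right)^{2}} = \frac{1}{196}$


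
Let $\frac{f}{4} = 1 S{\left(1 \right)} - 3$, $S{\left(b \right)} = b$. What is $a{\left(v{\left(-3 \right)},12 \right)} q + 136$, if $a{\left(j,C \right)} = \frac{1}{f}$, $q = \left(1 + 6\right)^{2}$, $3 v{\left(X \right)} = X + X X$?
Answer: $\frac{1039}{8} \approx 129.88$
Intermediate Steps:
$v{\left(X \right)} = \frac{X}{3} + \frac{X^{2}}{3}$ ($v{\left(X \right)} = \frac{X + X X}{3} = \frac{X + X^{2}}{3} = \frac{X}{3} + \frac{X^{2}}{3}$)
$q = 49$ ($q = 7^{2} = 49$)
$f = -8$ ($f = 4 \left(1 \cdot 1 - 3\right) = 4 \left(1 - 3\right) = 4 \left(-2\right) = -8$)
$a{\left(j,C \right)} = - \frac{1}{8}$ ($a{\left(j,C \right)} = \frac{1}{-8} = - \frac{1}{8}$)
$a{\left(v{\left(-3 \right)},12 \right)} q + 136 = \left(- \frac{1}{8}\right) 49 + 136 = - \frac{49}{8} + 136 = \frac{1039}{8}$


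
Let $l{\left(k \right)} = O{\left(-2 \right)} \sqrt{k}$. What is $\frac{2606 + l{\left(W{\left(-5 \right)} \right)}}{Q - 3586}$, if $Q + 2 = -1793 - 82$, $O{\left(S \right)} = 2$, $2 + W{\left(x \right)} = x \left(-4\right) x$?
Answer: $- \frac{2606}{5463} - \frac{2 i \sqrt{102}}{5463} \approx -0.47703 - 0.0036974 i$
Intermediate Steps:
$W{\left(x \right)} = -2 - 4 x^{2}$ ($W{\left(x \right)} = -2 + x \left(-4\right) x = -2 + - 4 x x = -2 - 4 x^{2}$)
$Q = -1877$ ($Q = -2 - 1875 = -1877$)
$l{\left(k \right)} = 2 \sqrt{k}$
$\frac{2606 + l{\left(W{\left(-5 \right)} \right)}}{Q - 3586} = \frac{2606 + 2 \sqrt{-2 - 4 \left(-5\right)^{2}}}{-1877 - 3586} = \frac{2606 + 2 \sqrt{-2 - 100}}{-5463} = \left(2606 + 2 \sqrt{-2 - 100}\right) \left(- \frac{1}{5463}\right) = \left(2606 + 2 \sqrt{-102}\right) \left(- \frac{1}{5463}\right) = \left(2606 + 2 i \sqrt{102}\right) \left(- \frac{1}{5463}\right) = - \frac{2606}{5463} - \frac{2 i \sqrt{102}}{5463}$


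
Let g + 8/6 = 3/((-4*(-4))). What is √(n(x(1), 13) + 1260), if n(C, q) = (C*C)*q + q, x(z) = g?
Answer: √2972317/48 ≈ 35.918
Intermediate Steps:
g = -55/48 (g = -4/3 + 3/((-4*(-4))) = -4/3 + 3/16 = -55/48 ≈ -1.1458)
x(z) = -55/48
n(C, q) = q + q*C² (n(C, q) = C²*q + q = q*C² + q = q + q*C²)
√(n(x(1), 13) + 1260) = √(13*(1 + (-55/48)²) + 1260) = √(13*(1 + 3025/2304) + 1260) = √(13*(5329/2304) + 1260) = √(69277/2304 + 1260) = √(2972317/2304) = √2972317/48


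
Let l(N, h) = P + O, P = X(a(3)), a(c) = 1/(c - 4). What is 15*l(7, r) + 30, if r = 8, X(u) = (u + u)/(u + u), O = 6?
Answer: 135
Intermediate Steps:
a(c) = 1/(-4 + c)
X(u) = 1 (X(u) = (2*u)/((2*u)) = (2*u)*(1/(2*u)) = 1)
P = 1
l(N, h) = 7 (l(N, h) = 1 + 6 = 7)
15*l(7, r) + 30 = 15*7 + 30 = 105 + 30 = 135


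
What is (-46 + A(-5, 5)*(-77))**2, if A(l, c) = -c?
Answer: 114921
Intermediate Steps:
(-46 + A(-5, 5)*(-77))**2 = (-46 - 1*5*(-77))**2 = (-46 - 5*(-77))**2 = (-46 + 385)**2 = 339**2 = 114921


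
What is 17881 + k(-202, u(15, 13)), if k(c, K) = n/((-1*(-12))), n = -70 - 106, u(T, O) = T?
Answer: 53599/3 ≈ 17866.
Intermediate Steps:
n = -176
k(c, K) = -44/3 (k(c, K) = -176/((-1*(-12))) = -176/12 = -176*1/12 = -44/3)
17881 + k(-202, u(15, 13)) = 17881 - 44/3 = 53599/3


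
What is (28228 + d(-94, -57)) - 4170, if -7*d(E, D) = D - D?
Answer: 24058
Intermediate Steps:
d(E, D) = 0 (d(E, D) = -(D - D)/7 = -1/7*0 = 0)
(28228 + d(-94, -57)) - 4170 = (28228 + 0) - 4170 = 28228 - 4170 = 24058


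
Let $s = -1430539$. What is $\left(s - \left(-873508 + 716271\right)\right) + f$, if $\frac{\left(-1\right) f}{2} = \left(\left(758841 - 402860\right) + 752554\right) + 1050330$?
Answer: $-5591032$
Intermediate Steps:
$f = -4317730$ ($f = - 2 \left(\left(\left(758841 - 402860\right) + 752554\right) + 1050330\right) = - 2 \left(\left(355981 + 752554\right) + 1050330\right) = - 2 \left(1108535 + 1050330\right) = \left(-2\right) 2158865 = -4317730$)
$\left(s - \left(-873508 + 716271\right)\right) + f = \left(-1430539 - \left(-873508 + 716271\right)\right) - 4317730 = \left(-1430539 - -157237\right) - 4317730 = \left(-1430539 + 157237\right) - 4317730 = -1273302 - 4317730 = -5591032$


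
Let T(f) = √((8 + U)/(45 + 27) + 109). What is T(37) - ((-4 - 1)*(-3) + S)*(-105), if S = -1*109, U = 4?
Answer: -9870 + √3930/6 ≈ -9859.5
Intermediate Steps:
T(f) = √3930/6 (T(f) = √((8 + 4)/(45 + 27) + 109) = √(12/72 + 109) = √(12*(1/72) + 109) = √(⅙ + 109) = √(655/6) = √3930/6)
S = -109
T(37) - ((-4 - 1)*(-3) + S)*(-105) = √3930/6 - ((-4 - 1)*(-3) - 109)*(-105) = √3930/6 - (-5*(-3) - 109)*(-105) = √3930/6 - (15 - 109)*(-105) = √3930/6 - (-94)*(-105) = √3930/6 - 1*9870 = √3930/6 - 9870 = -9870 + √3930/6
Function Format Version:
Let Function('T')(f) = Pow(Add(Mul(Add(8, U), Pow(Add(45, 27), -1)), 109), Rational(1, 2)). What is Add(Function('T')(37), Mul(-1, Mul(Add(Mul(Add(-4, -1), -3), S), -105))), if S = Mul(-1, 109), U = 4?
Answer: Add(-9870, Mul(Rational(1, 6), Pow(3930, Rational(1, 2)))) ≈ -9859.5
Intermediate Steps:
Function('T')(f) = Mul(Rational(1, 6), Pow(3930, Rational(1, 2))) (Function('T')(f) = Pow(Add(Mul(Add(8, 4), Pow(Add(45, 27), -1)), 109), Rational(1, 2)) = Pow(Add(Mul(12, Pow(72, -1)), 109), Rational(1, 2)) = Pow(Add(Mul(12, Rational(1, 72)), 109), Rational(1, 2)) = Pow(Add(Rational(1, 6), 109), Rational(1, 2)) = Pow(Rational(655, 6), Rational(1, 2)) = Mul(Rational(1, 6), Pow(3930, Rational(1, 2))))
S = -109
Add(Function('T')(37), Mul(-1, Mul(Add(Mul(Add(-4, -1), -3), S), -105))) = Add(Mul(Rational(1, 6), Pow(3930, Rational(1, 2))), Mul(-1, Mul(Add(Mul(Add(-4, -1), -3), -109), -105))) = Add(Mul(Rational(1, 6), Pow(3930, Rational(1, 2))), Mul(-1, Mul(Add(Mul(-5, -3), -109), -105))) = Add(Mul(Rational(1, 6), Pow(3930, Rational(1, 2))), Mul(-1, Mul(Add(15, -109), -105))) = Add(Mul(Rational(1, 6), Pow(3930, Rational(1, 2))), Mul(-1, Mul(-94, -105))) = Add(Mul(Rational(1, 6), Pow(3930, Rational(1, 2))), Mul(-1, 9870)) = Add(Mul(Rational(1, 6), Pow(3930, Rational(1, 2))), -9870) = Add(-9870, Mul(Rational(1, 6), Pow(3930, Rational(1, 2))))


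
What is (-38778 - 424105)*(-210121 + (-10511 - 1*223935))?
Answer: 205782506661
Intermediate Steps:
(-38778 - 424105)*(-210121 + (-10511 - 1*223935)) = -462883*(-210121 + (-10511 - 223935)) = -462883*(-210121 - 234446) = -462883*(-444567) = 205782506661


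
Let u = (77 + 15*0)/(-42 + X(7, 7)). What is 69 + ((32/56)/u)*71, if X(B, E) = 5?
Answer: 26683/539 ≈ 49.505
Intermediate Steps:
u = -77/37 (u = (77 + 15*0)/(-42 + 5) = (77 + 0)/(-37) = 77*(-1/37) = -77/37 ≈ -2.0811)
69 + ((32/56)/u)*71 = 69 + ((32/56)/(-77/37))*71 = 69 + ((32*(1/56))*(-37/77))*71 = 69 + ((4/7)*(-37/77))*71 = 69 - 148/539*71 = 69 - 10508/539 = 26683/539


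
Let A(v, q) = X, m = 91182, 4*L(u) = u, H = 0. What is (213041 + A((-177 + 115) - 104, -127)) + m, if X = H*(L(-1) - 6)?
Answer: 304223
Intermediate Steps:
L(u) = u/4
X = 0 (X = 0*((¼)*(-1) - 6) = 0*(-¼ - 6) = 0*(-25/4) = 0)
A(v, q) = 0
(213041 + A((-177 + 115) - 104, -127)) + m = (213041 + 0) + 91182 = 213041 + 91182 = 304223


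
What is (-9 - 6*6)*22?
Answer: -990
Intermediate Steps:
(-9 - 6*6)*22 = (-9 - 36)*22 = -45*22 = -990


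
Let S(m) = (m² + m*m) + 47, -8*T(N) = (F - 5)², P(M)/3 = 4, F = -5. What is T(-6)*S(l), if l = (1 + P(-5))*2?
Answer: -34975/2 ≈ -17488.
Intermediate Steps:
P(M) = 12 (P(M) = 3*4 = 12)
T(N) = -25/2 (T(N) = -(-5 - 5)²/8 = -⅛*(-10)² = -⅛*100 = -25/2)
l = 26 (l = (1 + 12)*2 = 13*2 = 26)
S(m) = 47 + 2*m² (S(m) = (m² + m²) + 47 = 2*m² + 47 = 47 + 2*m²)
T(-6)*S(l) = -25*(47 + 2*26²)/2 = -25*(47 + 2*676)/2 = -25*(47 + 1352)/2 = -25/2*1399 = -34975/2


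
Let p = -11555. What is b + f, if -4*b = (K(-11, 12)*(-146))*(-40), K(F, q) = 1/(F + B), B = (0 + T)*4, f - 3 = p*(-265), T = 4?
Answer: 3061786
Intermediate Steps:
f = 3062078 (f = 3 - 11555*(-265) = 3 + 3062075 = 3062078)
B = 16 (B = (0 + 4)*4 = 4*4 = 16)
K(F, q) = 1/(16 + F) (K(F, q) = 1/(F + 16) = 1/(16 + F))
b = -292 (b = --146/(16 - 11)*(-40)/4 = --146/5*(-40)/4 = -(⅕)*(-146)*(-40)/4 = -(-73)*(-40)/10 = -¼*1168 = -292)
b + f = -292 + 3062078 = 3061786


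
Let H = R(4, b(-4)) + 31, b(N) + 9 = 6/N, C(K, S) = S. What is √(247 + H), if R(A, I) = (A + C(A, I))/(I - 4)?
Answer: 5*√9367/29 ≈ 16.687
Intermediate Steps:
b(N) = -9 + 6/N
R(A, I) = (A + I)/(-4 + I) (R(A, I) = (A + I)/(I - 4) = (A + I)/(-4 + I))
H = 912/29 (H = (4 + (-9 + 6/(-4)))/(-4 + (-9 + 6/(-4))) + 31 = (4 + (-9 + 6*(-¼)))/(-4 + (-9 + 6*(-¼))) + 31 = (4 + (-9 - 3/2))/(-4 + (-9 - 3/2)) + 31 = (4 - 21/2)/(-4 - 21/2) + 31 = -13/2/(-29/2) + 31 = -2/29*(-13/2) + 31 = 13/29 + 31 = 912/29 ≈ 31.448)
√(247 + H) = √(247 + 912/29) = √(8075/29) = 5*√9367/29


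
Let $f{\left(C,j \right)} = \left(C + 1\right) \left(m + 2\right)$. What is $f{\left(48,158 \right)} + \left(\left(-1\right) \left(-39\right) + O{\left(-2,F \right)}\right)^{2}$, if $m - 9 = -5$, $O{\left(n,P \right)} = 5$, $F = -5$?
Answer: $2230$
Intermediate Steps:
$m = 4$ ($m = 9 - 5 = 4$)
$f{\left(C,j \right)} = 6 + 6 C$ ($f{\left(C,j \right)} = \left(C + 1\right) \left(4 + 2\right) = \left(1 + C\right) 6 = 6 + 6 C$)
$f{\left(48,158 \right)} + \left(\left(-1\right) \left(-39\right) + O{\left(-2,F \right)}\right)^{2} = \left(6 + 6 \cdot 48\right) + \left(\left(-1\right) \left(-39\right) + 5\right)^{2} = \left(6 + 288\right) + \left(39 + 5\right)^{2} = 294 + 44^{2} = 294 + 1936 = 2230$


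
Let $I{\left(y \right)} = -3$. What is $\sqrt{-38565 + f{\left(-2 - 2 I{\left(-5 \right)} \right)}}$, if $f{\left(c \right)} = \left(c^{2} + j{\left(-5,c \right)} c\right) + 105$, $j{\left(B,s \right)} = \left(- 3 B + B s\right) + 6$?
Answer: $62 i \sqrt{10} \approx 196.06 i$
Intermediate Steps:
$j{\left(B,s \right)} = 6 - 3 B + B s$
$f{\left(c \right)} = 105 + c^{2} + c \left(21 - 5 c\right)$ ($f{\left(c \right)} = \left(c^{2} + \left(6 - -15 - 5 c\right) c\right) + 105 = \left(c^{2} + \left(6 + 15 - 5 c\right) c\right) + 105 = \left(c^{2} + \left(21 - 5 c\right) c\right) + 105 = \left(c^{2} + c \left(21 - 5 c\right)\right) + 105 = 105 + c^{2} + c \left(21 - 5 c\right)$)
$\sqrt{-38565 + f{\left(-2 - 2 I{\left(-5 \right)} \right)}} = \sqrt{-38565 + \left(105 - 4 \left(-2 - -6\right)^{2} + 21 \left(-2 - -6\right)\right)} = \sqrt{-38565 + \left(105 - 4 \left(-2 + 6\right)^{2} + 21 \left(-2 + 6\right)\right)} = \sqrt{-38565 + \left(105 - 4 \cdot 4^{2} + 21 \cdot 4\right)} = \sqrt{-38565 + \left(105 - 64 + 84\right)} = \sqrt{-38565 + 125} = \sqrt{-38440} = 62 i \sqrt{10}$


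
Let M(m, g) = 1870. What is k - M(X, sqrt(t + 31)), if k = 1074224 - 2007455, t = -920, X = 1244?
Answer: -935101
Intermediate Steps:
k = -933231
k - M(X, sqrt(t + 31)) = -933231 - 1*1870 = -933231 - 1870 = -935101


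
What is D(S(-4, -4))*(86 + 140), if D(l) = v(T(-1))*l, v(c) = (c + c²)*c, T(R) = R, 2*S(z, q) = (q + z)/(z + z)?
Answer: 0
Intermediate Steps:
S(z, q) = (q + z)/(4*z) (S(z, q) = ((q + z)/(z + z))/2 = ((q + z)/((2*z)))/2 = ((q + z)*(1/(2*z)))/2 = ((q + z)/(2*z))/2 = (q + z)/(4*z))
v(c) = c*(c + c²)
D(l) = 0 (D(l) = ((-1)²*(1 - 1))*l = (1*0)*l = 0*l = 0)
D(S(-4, -4))*(86 + 140) = 0*(86 + 140) = 0*226 = 0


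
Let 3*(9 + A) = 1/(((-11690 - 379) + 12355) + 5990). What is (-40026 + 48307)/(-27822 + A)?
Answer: -155914668/524002067 ≈ -0.29755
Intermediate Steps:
A = -169451/18828 (A = -9 + 1/(3*(((-11690 - 379) + 12355) + 5990)) = -9 + 1/(3*((-12069 + 12355) + 5990)) = -9 + 1/(3*(286 + 5990)) = -9 + (⅓)/6276 = -9 + (⅓)*(1/6276) = -9 + 1/18828 = -169451/18828 ≈ -8.9999)
(-40026 + 48307)/(-27822 + A) = (-40026 + 48307)/(-27822 - 169451/18828) = 8281/(-524002067/18828) = 8281*(-18828/524002067) = -155914668/524002067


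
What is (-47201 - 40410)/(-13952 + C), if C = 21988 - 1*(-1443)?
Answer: -87611/9479 ≈ -9.2426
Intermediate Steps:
C = 23431 (C = 21988 + 1443 = 23431)
(-47201 - 40410)/(-13952 + C) = (-47201 - 40410)/(-13952 + 23431) = -87611/9479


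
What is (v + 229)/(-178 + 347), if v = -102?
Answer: 127/169 ≈ 0.75148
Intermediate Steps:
(v + 229)/(-178 + 347) = (-102 + 229)/(-178 + 347) = 127/169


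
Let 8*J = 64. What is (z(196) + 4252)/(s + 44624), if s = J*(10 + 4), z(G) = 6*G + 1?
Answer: 5429/44736 ≈ 0.12136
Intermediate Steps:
J = 8 (J = (1/8)*64 = 8)
z(G) = 1 + 6*G
s = 112 (s = 8*(10 + 4) = 8*14 = 112)
(z(196) + 4252)/(s + 44624) = ((1 + 6*196) + 4252)/(112 + 44624) = ((1 + 1176) + 4252)/44736 = (1177 + 4252)*(1/44736) = 5429*(1/44736) = 5429/44736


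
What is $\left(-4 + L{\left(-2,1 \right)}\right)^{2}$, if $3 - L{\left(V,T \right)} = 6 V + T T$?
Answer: $100$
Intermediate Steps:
$L{\left(V,T \right)} = 3 - T^{2} - 6 V$ ($L{\left(V,T \right)} = 3 - \left(6 V + T T\right) = 3 - \left(6 V + T^{2}\right) = 3 - \left(T^{2} + 6 V\right) = 3 - T^{2} - 6 V$)
$\left(-4 + L{\left(-2,1 \right)}\right)^{2} = \left(-4 - -14\right)^{2} = \left(-4 + \left(3 - 1 + 12\right)\right)^{2} = \left(-4 + 14\right)^{2} = 10^{2} = 100$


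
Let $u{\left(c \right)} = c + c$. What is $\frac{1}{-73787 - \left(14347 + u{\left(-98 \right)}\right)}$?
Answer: $- \frac{1}{87938} \approx -1.1372 \cdot 10^{-5}$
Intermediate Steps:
$u{\left(c \right)} = 2 c$
$\frac{1}{-73787 - \left(14347 + u{\left(-98 \right)}\right)} = \frac{1}{-73787 + \left(\left(\left(-6571 + 6691\right) - 14467\right) - 2 \left(-98\right)\right)} = \frac{1}{-73787 + \left(\left(120 - 14467\right) - -196\right)} = \frac{1}{-73787 + \left(-14347 + 196\right)} = \frac{1}{-73787 - 14151} = \frac{1}{-87938} = - \frac{1}{87938}$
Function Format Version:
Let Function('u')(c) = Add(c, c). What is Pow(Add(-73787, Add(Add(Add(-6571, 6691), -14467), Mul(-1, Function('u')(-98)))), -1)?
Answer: Rational(-1, 87938) ≈ -1.1372e-5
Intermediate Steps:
Function('u')(c) = Mul(2, c)
Pow(Add(-73787, Add(Add(Add(-6571, 6691), -14467), Mul(-1, Function('u')(-98)))), -1) = Pow(Add(-73787, Add(Add(Add(-6571, 6691), -14467), Mul(-1, Mul(2, -98)))), -1) = Pow(Add(-73787, Add(Add(120, -14467), Mul(-1, -196))), -1) = Pow(Add(-73787, Add(-14347, 196)), -1) = Pow(Add(-73787, -14151), -1) = Pow(-87938, -1) = Rational(-1, 87938)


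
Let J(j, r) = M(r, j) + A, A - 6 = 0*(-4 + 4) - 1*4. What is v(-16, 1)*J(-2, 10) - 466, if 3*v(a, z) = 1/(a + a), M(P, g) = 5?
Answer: -44743/96 ≈ -466.07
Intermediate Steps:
v(a, z) = 1/(6*a) (v(a, z) = 1/(3*(a + a)) = 1/(3*((2*a))) = (1/(2*a))/3 = 1/(6*a))
A = 2 (A = 6 + (0*(-4 + 4) - 1*4) = 6 + (0*0 - 4) = 6 + (0 - 4) = 6 - 4 = 2)
J(j, r) = 7 (J(j, r) = 5 + 2 = 7)
v(-16, 1)*J(-2, 10) - 466 = ((⅙)/(-16))*7 - 466 = ((⅙)*(-1/16))*7 - 466 = -1/96*7 - 466 = -7/96 - 466 = -44743/96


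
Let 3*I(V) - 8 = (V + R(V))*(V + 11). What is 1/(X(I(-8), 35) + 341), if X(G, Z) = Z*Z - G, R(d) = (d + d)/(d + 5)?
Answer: 1/1566 ≈ 0.00063857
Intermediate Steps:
R(d) = 2*d/(5 + d) (R(d) = (2*d)/(5 + d) = 2*d/(5 + d))
I(V) = 8/3 + (11 + V)*(V + 2*V/(5 + V))/3 (I(V) = 8/3 + ((V + 2*V/(5 + V))*(V + 11))/3 = 8/3 + ((V + 2*V/(5 + V))*(11 + V))/3 = 8/3 + ((11 + V)*(V + 2*V/(5 + V)))/3 = 8/3 + (11 + V)*(V + 2*V/(5 + V))/3)
X(G, Z) = Z**2 - G
1/(X(I(-8), 35) + 341) = 1/((35**2 - (40 + (-8)**3 + 18*(-8)**2 + 85*(-8))/(3*(5 - 8))) + 341) = 1/((1225 - (40 - 512 + 18*64 - 680)/(3*(-3))) + 341) = 1/((1225 - (-1)*(40 - 512 + 1152 - 680)/(3*3)) + 341) = 1/((1225 - (-1)*0/(3*3)) + 341) = 1/((1225 - 1*0) + 341) = 1/((1225 + 0) + 341) = 1/(1225 + 341) = 1/1566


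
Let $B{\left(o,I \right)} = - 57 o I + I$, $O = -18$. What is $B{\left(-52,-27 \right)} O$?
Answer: $1440990$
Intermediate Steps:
$B{\left(o,I \right)} = I - 57 I o$ ($B{\left(o,I \right)} = - 57 I o + I = I - 57 I o$)
$B{\left(-52,-27 \right)} O = - 27 \left(1 - -2964\right) \left(-18\right) = - 27 \left(1 + 2964\right) \left(-18\right) = \left(-27\right) 2965 \left(-18\right) = \left(-80055\right) \left(-18\right) = 1440990$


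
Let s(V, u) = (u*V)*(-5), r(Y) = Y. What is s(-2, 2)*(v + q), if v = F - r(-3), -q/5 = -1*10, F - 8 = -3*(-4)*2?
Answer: 1700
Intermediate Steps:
F = 32 (F = 8 - 3*(-4)*2 = 8 + 12*2 = 8 + 24 = 32)
q = 50 (q = -(-5)*10 = -5*(-10) = 50)
v = 35 (v = 32 - 1*(-3) = 32 + 3 = 35)
s(V, u) = -5*V*u (s(V, u) = (V*u)*(-5) = -5*V*u)
s(-2, 2)*(v + q) = (-5*(-2)*2)*(35 + 50) = 20*85 = 1700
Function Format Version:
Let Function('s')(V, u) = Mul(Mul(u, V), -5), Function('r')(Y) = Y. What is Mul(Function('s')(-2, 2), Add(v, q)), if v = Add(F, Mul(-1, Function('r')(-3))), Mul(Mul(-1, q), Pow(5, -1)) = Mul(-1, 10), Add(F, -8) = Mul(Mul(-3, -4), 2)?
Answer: 1700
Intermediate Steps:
F = 32 (F = Add(8, Mul(Mul(-3, -4), 2)) = Add(8, Mul(12, 2)) = Add(8, 24) = 32)
q = 50 (q = Mul(-5, Mul(-1, 10)) = Mul(-5, -10) = 50)
v = 35 (v = Add(32, Mul(-1, -3)) = Add(32, 3) = 35)
Function('s')(V, u) = Mul(-5, V, u) (Function('s')(V, u) = Mul(Mul(V, u), -5) = Mul(-5, V, u))
Mul(Function('s')(-2, 2), Add(v, q)) = Mul(Mul(-5, -2, 2), Add(35, 50)) = Mul(20, 85) = 1700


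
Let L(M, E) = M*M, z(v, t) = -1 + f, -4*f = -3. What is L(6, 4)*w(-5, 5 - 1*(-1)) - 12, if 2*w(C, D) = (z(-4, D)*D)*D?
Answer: -174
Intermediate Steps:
f = ¾ (f = -¼*(-3) = ¾ ≈ 0.75000)
z(v, t) = -¼ (z(v, t) = -1 + ¾ = -¼)
w(C, D) = -D²/8 (w(C, D) = ((-D/4)*D)/2 = (-D²/4)/2 = -D²/8)
L(M, E) = M²
L(6, 4)*w(-5, 5 - 1*(-1)) - 12 = 6²*(-(5 - 1*(-1))²/8) - 12 = 36*(-(5 + 1)²/8) - 12 = 36*(-⅛*6²) - 12 = 36*(-⅛*36) - 12 = 36*(-9/2) - 12 = -162 - 12 = -174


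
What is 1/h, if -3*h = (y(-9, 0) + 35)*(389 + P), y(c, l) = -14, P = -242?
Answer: -1/1029 ≈ -0.00097182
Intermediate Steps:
h = -1029 (h = -(-14 + 35)*(389 - 242)/3 = -7*147 = -⅓*3087 = -1029)
1/h = 1/(-1029) = -1/1029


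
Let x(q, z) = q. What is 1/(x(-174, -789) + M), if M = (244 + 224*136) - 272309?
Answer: -1/241775 ≈ -4.1361e-6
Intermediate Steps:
M = -241601 (M = (244 + 30464) - 272309 = 30708 - 272309 = -241601)
1/(x(-174, -789) + M) = 1/(-174 - 241601) = 1/(-241775) = -1/241775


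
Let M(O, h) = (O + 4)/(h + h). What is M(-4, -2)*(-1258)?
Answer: 0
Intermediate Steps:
M(O, h) = (4 + O)/(2*h) (M(O, h) = (4 + O)/((2*h)) = (4 + O)*(1/(2*h)) = (4 + O)/(2*h))
M(-4, -2)*(-1258) = ((½)*(4 - 4)/(-2))*(-1258) = ((½)*(-½)*0)*(-1258) = 0*(-1258) = 0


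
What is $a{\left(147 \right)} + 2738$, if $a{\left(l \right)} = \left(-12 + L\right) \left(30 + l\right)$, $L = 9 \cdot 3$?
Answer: $5393$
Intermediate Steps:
$L = 27$
$a{\left(l \right)} = 450 + 15 l$ ($a{\left(l \right)} = \left(-12 + 27\right) \left(30 + l\right) = 15 \left(30 + l\right) = 450 + 15 l$)
$a{\left(147 \right)} + 2738 = \left(450 + 15 \cdot 147\right) + 2738 = \left(450 + 2205\right) + 2738 = 2655 + 2738 = 5393$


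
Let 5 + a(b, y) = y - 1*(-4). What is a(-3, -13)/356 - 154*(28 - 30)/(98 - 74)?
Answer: 3416/267 ≈ 12.794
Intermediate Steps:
a(b, y) = -1 + y (a(b, y) = -5 + (y - 1*(-4)) = -5 + (y + 4) = -5 + (4 + y) = -1 + y)
a(-3, -13)/356 - 154*(28 - 30)/(98 - 74) = (-1 - 13)/356 - 154*(28 - 30)/(98 - 74) = -14*1/356 - 154/(24/(-2)) = -7/178 - 154/(24*(-½)) = -7/178 - 154/(-12) = -7/178 - 154*(-1/12) = -7/178 + 77/6 = 3416/267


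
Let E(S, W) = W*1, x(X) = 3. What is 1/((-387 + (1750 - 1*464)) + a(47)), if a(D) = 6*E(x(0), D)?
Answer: 1/1181 ≈ 0.00084674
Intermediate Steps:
E(S, W) = W
a(D) = 6*D
1/((-387 + (1750 - 1*464)) + a(47)) = 1/((-387 + (1750 - 1*464)) + 6*47) = 1/((-387 + (1750 - 464)) + 282) = 1/((-387 + 1286) + 282) = 1/(899 + 282) = 1/1181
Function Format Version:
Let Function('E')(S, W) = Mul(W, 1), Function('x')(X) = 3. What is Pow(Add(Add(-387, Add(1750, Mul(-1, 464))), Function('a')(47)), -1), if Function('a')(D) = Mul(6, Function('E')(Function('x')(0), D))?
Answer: Rational(1, 1181) ≈ 0.00084674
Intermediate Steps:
Function('E')(S, W) = W
Function('a')(D) = Mul(6, D)
Pow(Add(Add(-387, Add(1750, Mul(-1, 464))), Function('a')(47)), -1) = Pow(Add(Add(-387, Add(1750, Mul(-1, 464))), Mul(6, 47)), -1) = Pow(Add(Add(-387, Add(1750, -464)), 282), -1) = Pow(Add(Add(-387, 1286), 282), -1) = Pow(Add(899, 282), -1) = Pow(1181, -1) = Rational(1, 1181)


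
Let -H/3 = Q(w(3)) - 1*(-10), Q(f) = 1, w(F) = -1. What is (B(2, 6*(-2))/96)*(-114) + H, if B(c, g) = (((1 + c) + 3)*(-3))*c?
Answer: 39/4 ≈ 9.7500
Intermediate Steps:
B(c, g) = c*(-12 - 3*c) (B(c, g) = ((4 + c)*(-3))*c = (-12 - 3*c)*c = c*(-12 - 3*c))
H = -33 (H = -3*(1 - 1*(-10)) = -3*(1 + 10) = -3*11 = -33)
(B(2, 6*(-2))/96)*(-114) + H = (-3*2*(4 + 2)/96)*(-114) - 33 = (-3*2*6*(1/96))*(-114) - 33 = -36*1/96*(-114) - 33 = -3/8*(-114) - 33 = 171/4 - 33 = 39/4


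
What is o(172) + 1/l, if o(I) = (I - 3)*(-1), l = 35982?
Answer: -6080957/35982 ≈ -169.00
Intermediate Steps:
o(I) = 3 - I (o(I) = (-3 + I)*(-1) = 3 - I)
o(172) + 1/l = (3 - 1*172) + 1/35982 = (3 - 172) + 1/35982 = -169 + 1/35982 = -6080957/35982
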